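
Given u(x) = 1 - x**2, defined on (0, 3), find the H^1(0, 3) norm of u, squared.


||u||_{H^1}^2 = 348/5

The H^1 norm (squared) on an interval (0, L) is
  ||u||_{H^1}^2 = ∫_0^L u(x)^2 dx + ∫_0^L u'(x)^2 dx.
Compute u'(x) = -2*x.
Then u(x)^2 = x**4 - 2*x**2 + 1 and u'(x)^2 = 4*x**2.
Integrate each monomial from 0 to 3 using ∫_0^3 c·x^n dx = c·3^(n+1)/(n+1):
  ∫_0^3 u(x)^2 dx = ∫_0^3 (x^4 - 2*x^2 + 1) dx. Term by term:
    ∫_0^3 x^4 dx = 243/5;  ∫_0^3 -2*x^2 dx = -18;  ∫_0^3 1 dx = 3.
  Sum: 243/5 − 18 + 3 = 168/5.
  ∫_0^3 u'(x)^2 dx = ∫_0^3 (4*x^2) dx. Term by term:
    ∫_0^3 4*x^2 dx = 36.
Adding: ||u||_{H^1}^2 = 168/5 + 36 = 348/5.


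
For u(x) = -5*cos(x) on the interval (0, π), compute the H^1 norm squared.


||u||_{H^1(0,π)}^2 = 25*π

u'(x) = 5*sin(x).
Expand u² and (u')² and integrate term by term on (0, π), using: for integers n ≥ 1, ∫_0^π sin²(nx) dx = ∫_0^π cos²(nx) dx = π/2; for n ≠ n', ∫_0^π sin(nx)sin(n'x) dx = ∫_0^π cos(nx)cos(n'x) dx = 0; and by product-to-sum, ∫_0^π sin(nx)cos(n'x) dx = ½∫_0^π [sin((n+n')x) + sin((n−n')x)] dx, which is 0 when n+n' is even and 2n/(n²−n'²) when n+n' is odd (it need not vanish on (0, π)).
  u² squared terms: (-5)²·∫cos(x)² dx = 25·π/2 = 25*π/2.
  So ∫_0^π u² dx = 25*π/2.
  (u')² squared terms: (5)²·∫sin(x)² dx = 25·π/2 = 25*π/2.
  So ∫_0^π (u')² dx = 25*π/2.
||u||_{H^1}^2 = (25*π/2) + (25*π/2) = 25*π.


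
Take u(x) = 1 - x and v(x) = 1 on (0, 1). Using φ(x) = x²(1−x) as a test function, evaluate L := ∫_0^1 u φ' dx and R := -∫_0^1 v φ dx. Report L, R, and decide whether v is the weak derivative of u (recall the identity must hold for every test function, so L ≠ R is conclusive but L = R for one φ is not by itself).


LHS = 1/12, RHS = -1/12. No, v is not the weak derivative of u.

u(x) = 1 - x, classical derivative u'(x) = -1.
φ(x) = x²(1−x), so φ'(x) = x*(2 - 3*x).
Note φ(0) = φ(1) = 0, so the boundary term u·φ vanishes.
LHS = ∫_0^1 u(x) φ'(x) dx = ∫_0^1 (3*x^3 - 5*x^2 + 2*x) dx. Term by term:
  ∫_0^1 3*x^3 dx = 3/4;  ∫_0^1 -5*x^2 dx = -5/3;  ∫_0^1 2*x dx = 1.
Sum: 3/4 − 5/3 + 1 = 1/12.
So LHS = 1/12.
∫_0^1 v(x) φ(x) dx = ∫_0^1 (-x^3 + x^2) dx. Term by term:
  ∫_0^1 -x^3 dx = -1/4;  ∫_0^1 x^2 dx = 1/3.
Sum: -1/4 + 1/3 = 1/12.
So RHS = -∫_0^1 v(x) φ(x) dx = -1/12.
LHS − RHS = 1/6 ≠ 0, so the identity fails.
(For a valid weak derivative the identity must hold for EVERY test function, in particular this one. The failure shows v is NOT the weak derivative of u.)
Correct weak derivative would be u'(x) = -1.


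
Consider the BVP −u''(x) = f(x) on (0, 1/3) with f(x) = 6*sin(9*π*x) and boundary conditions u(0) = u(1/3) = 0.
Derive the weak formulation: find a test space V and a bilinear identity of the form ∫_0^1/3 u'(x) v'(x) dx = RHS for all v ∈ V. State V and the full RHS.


V = H^1_0(0, 1/3) (so v(0) = v(1/3) = 0); weak form: ∫_0^1/3 u'v' dx = ∫_0^1/3 (6*sin(9*π*x)) v dx for all v ∈ V.

Multiply both sides by a test function v and integrate from 0 to 1/3:
  ∫_0^1/3 −u''(x) v(x) dx = ∫_0^1/3 f(x) v(x) dx.
Integrate the LHS by parts once:
  ∫_0^1/3 −u'' v dx = −[u'(x) v(x)]_0^1/3 + ∫_0^1/3 u'(x) v'(x) dx.
Thus ∫_0^1/3 u'(x) v'(x) dx = ∫_0^1/3 f(x) v(x) dx + [u'(x) v(x)]_0^1/3.
Choose V so that boundary terms are either known or forced to vanish.
u is Dirichlet: u(0) = u(1/3) = 0. Let V = H^1_0(0, 1/3); then v(0) = v(1/3) = 0, and [u' v]_0^1/3 = 0.
Weak formulation: find u (satisfying any essential BC) such that ∫_0^1/3 u'(x) v'(x) dx = ∫_0^1/3 f v dx for all v ∈ V.
Substituting f(x) = 6*sin(9*π*x), the right-hand side is ∫_0^1/3 (6*sin(9*π*x)) v dx.


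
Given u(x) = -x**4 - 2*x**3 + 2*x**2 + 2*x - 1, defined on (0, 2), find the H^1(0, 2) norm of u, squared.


||u||_{H^1}^2 = 213862/315

The H^1 norm (squared) on an interval (0, L) is
  ||u||_{H^1}^2 = ∫_0^L u(x)^2 dx + ∫_0^L u'(x)^2 dx.
Compute u'(x) = -4*x**3 - 6*x**2 + 4*x + 2.
Then u(x)^2 = x**8 + 4*x**7 - 12*x**5 - 2*x**4 + 12*x**3 - 4*x + 1 and u'(x)^2 = 16*x**6 + 48*x**5 + 4*x**4 - 64*x**3 - 8*x**2 + 16*x + 4.
Integrate each monomial from 0 to 2 using ∫_0^2 c·x^n dx = c·2^(n+1)/(n+1):
  ∫_0^2 u(x)^2 dx = ∫_0^2 (x^8 + 4*x^7 - 12*x^5 - 2*x^4 + 12*x^3 - 4*x + 1) dx. Term by term:
    ∫_0^2 x^8 dx = 512/9;  ∫_0^2 4*x^7 dx = 128;  ∫_0^2 -12*x^5 dx = -128;
    ∫_0^2 -2*x^4 dx = -64/5;  ∫_0^2 12*x^3 dx = 48;  ∫_0^2 -4*x dx = -8;
    ∫_0^2 1 dx = 2.
  Sum: 512/9 + 128 − 128 − 64/5 + 48 − 8 + 2 = 3874/45.
  ∫_0^2 u'(x)^2 dx = ∫_0^2 (16*x^6 + 48*x^5 + 4*x^4 - 64*x^3 - 8*x^2 + 16*x + 4) dx. Term by term:
    ∫_0^2 16*x^6 dx = 2048/7;  ∫_0^2 48*x^5 dx = 512;  ∫_0^2 4*x^4 dx = 128/5;
    ∫_0^2 -64*x^3 dx = -256;  ∫_0^2 -8*x^2 dx = -64/3;  ∫_0^2 16*x dx = 32;
    ∫_0^2 4 dx = 8.
  Sum: 2048/7 + 512 + 128/5 − 256 − 64/3 + 32 + 8 = 62248/105.
Adding: ||u||_{H^1}^2 = 3874/45 + 62248/105 = 213862/315.


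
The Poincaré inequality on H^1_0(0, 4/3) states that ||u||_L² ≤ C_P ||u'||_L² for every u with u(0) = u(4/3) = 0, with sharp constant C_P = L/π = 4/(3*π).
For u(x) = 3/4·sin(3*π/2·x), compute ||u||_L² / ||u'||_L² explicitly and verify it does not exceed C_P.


||u||_L² / ||u'||_L² = 2/(3*π) < C_P = 4/(3*π).

u(x) = 3/4·sin(3*π/2·x), so u'(x) = 9*π*cos(3*π*x/2)/8.
Writing u(x) = A·sin(kπx/L) with A = 3/4 and k = 2, use ∫_0^L sin²(kπx/L) dx = L/2 and ∫_0^L cos²(kπx/L) dx = L/2.
u² = 9/16·sin²(3*π/2·x) and (u')² = 81*π^2/64·cos²(3*π/2·x), and each of sin², cos² integrates to L/2 = 2/3 over (0, 4/3).
∫_0^4/3 u² dx = 3/8, so ||u||_L² = sqrt(6)/4.
∫_0^4/3 (u')² dx = 27*π^2/32, so ||u'||_L² = 3*sqrt(6)*π/8.
Ratio ||u||_L² / ||u'||_L² = 2/(3*π).
Sharp Poincaré constant on H^1_0(0, 4/3) is C_P = L/π = 4/(3*π), achieved by sin(3*π/4·x).
This is the k = 2 harmonic; the ratio L/(kπ) is strictly less than C_P = L/π, consistent with the sharp inequality ||u||_L² ≤ C_P ||u'||_L².


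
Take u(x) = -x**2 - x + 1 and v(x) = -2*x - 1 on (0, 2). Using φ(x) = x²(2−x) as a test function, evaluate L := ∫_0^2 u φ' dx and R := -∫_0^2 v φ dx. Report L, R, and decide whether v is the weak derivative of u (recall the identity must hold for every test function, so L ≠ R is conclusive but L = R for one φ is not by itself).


LHS = 68/15, RHS = 68/15. Yes, v = u' weakly.

u(x) = -x**2 - x + 1, classical derivative u'(x) = -2*x - 1.
φ(x) = x²(2−x), so φ'(x) = x*(4 - 3*x).
Note φ(0) = φ(2) = 0, so the boundary term u·φ vanishes.
LHS = ∫_0^2 u(x) φ'(x) dx = ∫_0^2 (3*x^4 - x^3 - 7*x^2 + 4*x) dx. Term by term:
  ∫_0^2 3*x^4 dx = 96/5;  ∫_0^2 -x^3 dx = -4;  ∫_0^2 -7*x^2 dx = -56/3;
  ∫_0^2 4*x dx = 8.
Sum: 96/5 − 4 − 56/3 + 8 = 68/15.
So LHS = 68/15.
∫_0^2 v(x) φ(x) dx = ∫_0^2 (2*x^4 - 3*x^3 - 2*x^2) dx. Term by term:
  ∫_0^2 2*x^4 dx = 64/5;  ∫_0^2 -3*x^3 dx = -12;  ∫_0^2 -2*x^2 dx = -16/3.
Sum: 64/5 − 12 − 16/3 = -68/15.
So RHS = -∫_0^2 v(x) φ(x) dx = 68/15.
LHS = RHS, so the identity holds for this test φ.
Moreover u is smooth here and v(x) = u'(x) = -2*x - 1 pointwise, so the identity holds for every test function. Hence v is the weak derivative of u.


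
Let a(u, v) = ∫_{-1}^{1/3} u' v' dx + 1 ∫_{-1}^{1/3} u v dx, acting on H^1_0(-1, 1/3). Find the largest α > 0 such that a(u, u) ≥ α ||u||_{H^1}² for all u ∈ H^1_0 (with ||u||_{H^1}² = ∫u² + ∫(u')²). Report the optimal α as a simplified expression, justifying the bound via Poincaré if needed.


α = 1

Coercivity of a(·,·) on H^1_0(-1, 1/3) means a(u, u) ≥ α ||u||_{H^1}² for every u ∈ H^1_0.
The interval has length L = 4/3, and Poincaré/coercivity depend only on L. Here a(u, u) = ∫(u')² + (1)·∫u².
Here c = 1 ≥ 1, so a(u,u) = ∫(u')² + c∫u² ≥ ∫(u')² + ∫u² = ||u||_{H^1}², i.e. α = 1 works. No larger α is possible: a(u,u) ≥ α||u||_{H^1}² means (1−α)∫(u')² ≥ (α−c)∫u², and for the modes u_n = sin(nπ(x−x₀)/L) (x₀ the left endpoint) one has ∫u_n²/∫(u_n')² = (L/(nπ))² → 0, so a(u_n,u_n)/||u_n||_{H^1}² → 1. Hence the optimal constant is α = 1.
Therefore α = 1.


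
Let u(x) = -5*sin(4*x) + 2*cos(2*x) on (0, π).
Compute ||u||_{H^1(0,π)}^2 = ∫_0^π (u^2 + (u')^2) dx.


||u||_{H^1(0,π)}^2 = 445*π/2

u'(x) = -4*sin(2*x) - 20*cos(4*x).
Expand u² and (u')² and integrate term by term on (0, π), using: for integers n ≥ 1, ∫_0^π sin²(nx) dx = ∫_0^π cos²(nx) dx = π/2; for n ≠ n', ∫_0^π sin(nx)sin(n'x) dx = ∫_0^π cos(nx)cos(n'x) dx = 0; and by product-to-sum, ∫_0^π sin(nx)cos(n'x) dx = ½∫_0^π [sin((n+n')x) + sin((n−n')x)] dx, which is 0 when n+n' is even and 2n/(n²−n'²) when n+n' is odd (it need not vanish on (0, π)).
  u² squared terms: (-5)²·∫sin(4x)² dx = 25·π/2 = 25*π/2;  (2)²·∫cos(2x)² dx = 4·π/2 = 2*π.
  u² cross terms: 2·(-5)·(2)·∫sin(4x)·cos(2x) dx = -20·(0) = 0.
  So ∫_0^π u² dx = 25*π/2 + 2*π + 0 = 29*π/2.
  (u')² squared terms: (-20)²·∫cos(4x)² dx = 400·π/2 = 200*π;  (-4)²·∫sin(2x)² dx = 16·π/2 = 8*π.
  (u')² cross terms: 2·(-20)·(-4)·∫cos(4x)·sin(2x) dx = 160·(0) = 0.
  So ∫_0^π (u')² dx = 200*π + 8*π + 0 = 208*π.
||u||_{H^1}^2 = (29*π/2) + (208*π) = 445*π/2.


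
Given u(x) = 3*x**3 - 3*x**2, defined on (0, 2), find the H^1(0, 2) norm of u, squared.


||u||_{H^1}^2 = 1488/7

The H^1 norm (squared) on an interval (0, L) is
  ||u||_{H^1}^2 = ∫_0^L u(x)^2 dx + ∫_0^L u'(x)^2 dx.
Compute u'(x) = 9*x**2 - 6*x.
Then u(x)^2 = 9*x**6 - 18*x**5 + 9*x**4 and u'(x)^2 = 81*x**4 - 108*x**3 + 36*x**2.
Integrate each monomial from 0 to 2 using ∫_0^2 c·x^n dx = c·2^(n+1)/(n+1):
  ∫_0^2 u(x)^2 dx = ∫_0^2 (9*x^6 - 18*x^5 + 9*x^4) dx. Term by term:
    ∫_0^2 9*x^6 dx = 1152/7;  ∫_0^2 -18*x^5 dx = -192;  ∫_0^2 9*x^4 dx = 288/5.
  Sum: 1152/7 − 192 + 288/5 = 1056/35.
  ∫_0^2 u'(x)^2 dx = ∫_0^2 (81*x^4 - 108*x^3 + 36*x^2) dx. Term by term:
    ∫_0^2 81*x^4 dx = 2592/5;  ∫_0^2 -108*x^3 dx = -432;  ∫_0^2 36*x^2 dx = 96.
  Sum: 2592/5 − 432 + 96 = 912/5.
Adding: ||u||_{H^1}^2 = 1056/35 + 912/5 = 1488/7.


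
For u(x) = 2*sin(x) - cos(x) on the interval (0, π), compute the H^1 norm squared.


||u||_{H^1(0,π)}^2 = 5*π

u'(x) = sin(x) + 2*cos(x).
Expand u² and (u')² and integrate term by term on (0, π), using: for integers n ≥ 1, ∫_0^π sin²(nx) dx = ∫_0^π cos²(nx) dx = π/2; for n ≠ n', ∫_0^π sin(nx)sin(n'x) dx = ∫_0^π cos(nx)cos(n'x) dx = 0; and by product-to-sum, ∫_0^π sin(nx)cos(n'x) dx = ½∫_0^π [sin((n+n')x) + sin((n−n')x)] dx, which is 0 when n+n' is even and 2n/(n²−n'²) when n+n' is odd (it need not vanish on (0, π)).
  u² squared terms: (-1)²·∫cos(x)² dx = 1·π/2 = π/2;  (2)²·∫sin(x)² dx = 4·π/2 = 2*π.
  u² cross terms: 2·(-1)·(2)·∫cos(x)·sin(x) dx = -4·(0) = 0.
  So ∫_0^π u² dx = π/2 + 2*π + 0 = 5*π/2.
  (u')² squared terms: (2)²·∫cos(x)² dx = 4·π/2 = 2*π;  (1)²·∫sin(x)² dx = 1·π/2 = π/2.
  (u')² cross terms: 2·(2)·(1)·∫cos(x)·sin(x) dx = 4·(0) = 0.
  So ∫_0^π (u')² dx = 2*π + π/2 + 0 = 5*π/2.
||u||_{H^1}^2 = (5*π/2) + (5*π/2) = 5*π.


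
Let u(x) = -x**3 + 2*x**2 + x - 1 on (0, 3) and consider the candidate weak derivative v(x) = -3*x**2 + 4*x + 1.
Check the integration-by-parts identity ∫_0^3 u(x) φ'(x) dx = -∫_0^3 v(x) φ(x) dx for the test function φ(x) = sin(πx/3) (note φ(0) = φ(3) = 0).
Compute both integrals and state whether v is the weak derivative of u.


LHS = -324/π^3 + 39/π, RHS = -324/π^3 + 39/π. Yes, v = u' weakly.

u(x) = -x**3 + 2*x**2 + x - 1, classical derivative u'(x) = -3*x**2 + 4*x + 1.
φ(x) = sin(πx/3), so φ'(x) = π*cos(π*x/3)/3.
Note φ(0) = φ(3) = 0, so the boundary term u·φ vanishes.
LHS = ∫_0^3 u(x) φ'(x) dx = ∫_0^3 (-π*x^3*cos(π*x/3)/3 + 2*π*x^2*cos(π*x/3)/3 + π*x*cos(π*x/3)/3 - π*cos(π*x/3)/3) dx. Term by term:
  ∫_0^3 -π*cos(π*x/3)/3 dx = 0;  ∫_0^3 -π*x^3*cos(π*x/3)/3 dx = -324/π^3 + 81/π;  ∫_0^3 π*x*cos(π*x/3)/3 dx = -6/π;
  ∫_0^3 2*π*x^2*cos(π*x/3)/3 dx = -36/π.
Sum: 0 + -324/π^3 + 81/π − 6/π − 36/π = -324/π^3 + 39/π.
So LHS = -324/π^3 + 39/π.
∫_0^3 v(x) φ(x) dx = ∫_0^3 (-3*x^2*sin(π*x/3) + 4*x*sin(π*x/3) + sin(π*x/3)) dx. Term by term:
  ∫_0^3 -3*x^2*sin(π*x/3) dx = -81/π + 324/π^3;  ∫_0^3 4*x*sin(π*x/3) dx = 36/π;  ∫_0^3 sin(π*x/3) dx = 6/π.
Sum: -81/π + 324/π^3 + 36/π + 6/π = -39/π + 324/π^3.
So RHS = -∫_0^3 v(x) φ(x) dx = -324/π^3 + 39/π.
LHS = RHS, so the identity holds for this test φ.
Moreover u is smooth here and v(x) = u'(x) = -3*x**2 + 4*x + 1 pointwise, so the identity holds for every test function. Hence v is the weak derivative of u.


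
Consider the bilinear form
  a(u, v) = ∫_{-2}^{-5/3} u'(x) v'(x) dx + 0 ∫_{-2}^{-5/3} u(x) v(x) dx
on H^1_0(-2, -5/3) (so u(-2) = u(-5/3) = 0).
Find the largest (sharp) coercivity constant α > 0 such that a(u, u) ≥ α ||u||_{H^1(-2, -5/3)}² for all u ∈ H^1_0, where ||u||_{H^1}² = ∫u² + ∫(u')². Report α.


α = 9*π^2/(1 + 9*π^2)

Coercivity of a(·,·) on H^1_0(-2, -5/3) means a(u, u) ≥ α ||u||_{H^1}² for every u ∈ H^1_0.
The interval has length L = 1/3, and Poincaré/coercivity depend only on L. Here a(u, u) = ∫(u')² + (0)·∫u².
Here c = 0, so a(u,u) = ∫(u')² alone. The condition a(u,u) ≥ α||u||_{H^1}² reads (1−α)∫(u')² ≥ (α−c)∫u². Any admissible α is ≤ 1 (rapidly oscillating u have ∫u²/∫(u')² → 0), and α = 1 would force 0 ≥ (1−c)∫u², impossible since c < 1; so 1−α > 0. By the sharp Poincaré inequality on H^1_0 of an interval of length L, ∫(u')² ≥ (π/L)²∫u² with equality for the first sine mode sin(π(x−x₀)/L) (x₀ the left endpoint), so the inequality holds for all u iff (1−α)(π/L)² ≥ α − c, i.e. α ≤ ((π/L)² + c)/((π/L)² + 1) = (1 + c(L/π)²)/(1 + (L/π)²). (Direct route, valid since c ≤ 0: Poincaré gives c∫u² ≥ c(L/π)²∫(u')², so a(u,u) ≥ (1 + c(L/π)²)∫(u')², while ||u||_{H^1}² ≤ (1 + (L/π)²)∫(u')²; dividing yields the same α.) With (π/L)² = 9*π^2 and c = 0, the largest admissible constant is α = ((π/L)² + c)/((π/L)² + 1).
Simplifying, α = 9*π^2/(1 + 9*π^2).


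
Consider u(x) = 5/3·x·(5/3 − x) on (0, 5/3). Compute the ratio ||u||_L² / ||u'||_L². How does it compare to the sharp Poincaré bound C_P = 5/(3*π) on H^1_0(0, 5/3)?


||u||_L² / ||u'||_L² = sqrt(10)/6 < C_P = 5/(3*π).

u(x) = 5/3·x·(5/3 − x), so u'(x) = 25/9 - 10*x/3.
u(x) = 5/3·x·(5/3 − x) vanishes at x = 0 and x = 5/3, so u ∈ H^1_0(0, 5/3). Differentiate via the product rule and integrate the resulting polynomials term by term.
  ∫_0^5/3 u² dx = ∫_0^5/3 (25*x^4/9 - 250*x^3/27 + 625*x^2/81) dx. Term by term:
    ∫_0^5/3 25*x^4/9 dx = 15625/2187;  ∫_0^5/3 -250*x^3/27 dx = -78125/4374;  ∫_0^5/3 625*x^2/81 dx = 78125/6561.
  Sum: 15625/2187 − 78125/4374 + 78125/6561 = 15625/13122.
  ∫_0^5/3 (u')² dx = ∫_0^5/3 (100*x^2/9 - 500*x/27 + 625/81) dx. Term by term:
    ∫_0^5/3 100*x^2/9 dx = 12500/729;  ∫_0^5/3 -500*x/27 dx = -6250/243;  ∫_0^5/3 625/81 dx = 3125/243.
  Sum: 12500/729 − 6250/243 + 3125/243 = 3125/729.
∫_0^5/3 u² dx = 15625/13122, so ||u||_L² = 125*sqrt(2)/162.
∫_0^5/3 (u')² dx = 3125/729, so ||u'||_L² = 25*sqrt(5)/27.
Ratio ||u||_L² / ||u'||_L² = sqrt(10)/6.
Sharp Poincaré constant on H^1_0(0, 5/3) is C_P = L/π = 5/(3*π), achieved by sin(3*π/5·x).
A polynomial bump cannot attain the sharp Poincaré constant (only the first sine eigenfunction does), so the ratio is strictly less than C_P, consistent with ||u||_L² ≤ C_P ||u'||_L².


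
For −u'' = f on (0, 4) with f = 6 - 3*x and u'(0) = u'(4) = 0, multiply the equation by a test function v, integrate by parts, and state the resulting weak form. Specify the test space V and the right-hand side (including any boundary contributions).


V = H^1(0, 4) (no boundary constraint on v; u is determined up to an additive constant); weak form: ∫_0^4 u'v' dx = ∫_0^4 (6 - 3*x) v dx for all v ∈ V.

Multiply both sides by a test function v and integrate from 0 to 4:
  ∫_0^4 −u''(x) v(x) dx = ∫_0^4 f(x) v(x) dx.
Integrate the LHS by parts once:
  ∫_0^4 −u'' v dx = −[u'(x) v(x)]_0^4 + ∫_0^4 u'(x) v'(x) dx.
Thus ∫_0^4 u'(x) v'(x) dx = ∫_0^4 f(x) v(x) dx + [u'(x) v(x)]_0^4.
Choose V so that boundary terms are either known or forced to vanish.
u has homogeneous Neumann: u'(0) = u'(4) = 0. So [u' v]_0^4 = 0·v(4) − 0·v(0) = 0 for any v; take V = H^1(0, 4).
Weak formulation: find u (satisfying any essential BC) such that ∫_0^4 u'(x) v'(x) dx = ∫_0^4 f v dx for all v ∈ V (homogeneous Neumann, so boundary terms vanish).
Substituting f(x) = 6 - 3*x, the right-hand side is ∫_0^4 (6 - 3*x) v dx.
Compatibility check (pure Neumann): taking v ≡ 1 ∈ V gives 0 = ∫_0^4 f dx + (0) − (0), i.e. ∫_0^4 f dx must equal u'(0) − u'(4) = 0. Indeed ∫_0^4 (6 - 3*x) dx = 0, so the data are compatible. The solution is then unique only up to an additive constant (fix it e.g. by requiring ∫_0^4 u dx = 0).


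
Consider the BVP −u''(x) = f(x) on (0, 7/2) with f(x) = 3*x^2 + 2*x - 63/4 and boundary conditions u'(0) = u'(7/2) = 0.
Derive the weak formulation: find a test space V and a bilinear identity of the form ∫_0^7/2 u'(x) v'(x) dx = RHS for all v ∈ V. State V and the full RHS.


V = H^1(0, 7/2) (no boundary constraint on v; u is determined up to an additive constant); weak form: ∫_0^7/2 u'v' dx = ∫_0^7/2 (3*x^2 + 2*x - 63/4) v dx for all v ∈ V.

Multiply both sides by a test function v and integrate from 0 to 7/2:
  ∫_0^7/2 −u''(x) v(x) dx = ∫_0^7/2 f(x) v(x) dx.
Integrate the LHS by parts once:
  ∫_0^7/2 −u'' v dx = −[u'(x) v(x)]_0^7/2 + ∫_0^7/2 u'(x) v'(x) dx.
Thus ∫_0^7/2 u'(x) v'(x) dx = ∫_0^7/2 f(x) v(x) dx + [u'(x) v(x)]_0^7/2.
Choose V so that boundary terms are either known or forced to vanish.
u has homogeneous Neumann: u'(0) = u'(7/2) = 0. So [u' v]_0^7/2 = 0·v(7/2) − 0·v(0) = 0 for any v; take V = H^1(0, 7/2).
Weak formulation: find u (satisfying any essential BC) such that ∫_0^7/2 u'(x) v'(x) dx = ∫_0^7/2 f v dx for all v ∈ V (homogeneous Neumann, so boundary terms vanish).
Substituting f(x) = 3*x^2 + 2*x - 63/4, the right-hand side is ∫_0^7/2 (3*x^2 + 2*x - 63/4) v dx.
Compatibility check (pure Neumann): taking v ≡ 1 ∈ V gives 0 = ∫_0^7/2 f dx + (0) − (0), i.e. ∫_0^7/2 f dx must equal u'(0) − u'(7/2) = 0. Indeed ∫_0^7/2 (3*x^2 + 2*x - 63/4) dx = 0, so the data are compatible. The solution is then unique only up to an additive constant (fix it e.g. by requiring ∫_0^7/2 u dx = 0).


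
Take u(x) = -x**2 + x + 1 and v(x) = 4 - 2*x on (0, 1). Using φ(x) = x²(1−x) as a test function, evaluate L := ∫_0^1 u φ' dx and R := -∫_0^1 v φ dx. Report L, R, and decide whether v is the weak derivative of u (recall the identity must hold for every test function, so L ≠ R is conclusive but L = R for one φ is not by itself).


LHS = 1/60, RHS = -7/30. No, v is not the weak derivative of u.

u(x) = -x**2 + x + 1, classical derivative u'(x) = 1 - 2*x.
φ(x) = x²(1−x), so φ'(x) = x*(2 - 3*x).
Note φ(0) = φ(1) = 0, so the boundary term u·φ vanishes.
LHS = ∫_0^1 u(x) φ'(x) dx = ∫_0^1 (3*x^4 - 5*x^3 - x^2 + 2*x) dx. Term by term:
  ∫_0^1 3*x^4 dx = 3/5;  ∫_0^1 -5*x^3 dx = -5/4;  ∫_0^1 -x^2 dx = -1/3;
  ∫_0^1 2*x dx = 1.
Sum: 3/5 − 5/4 − 1/3 + 1 = 1/60.
So LHS = 1/60.
∫_0^1 v(x) φ(x) dx = ∫_0^1 (2*x^4 - 6*x^3 + 4*x^2) dx. Term by term:
  ∫_0^1 2*x^4 dx = 2/5;  ∫_0^1 -6*x^3 dx = -3/2;  ∫_0^1 4*x^2 dx = 4/3.
Sum: 2/5 − 3/2 + 4/3 = 7/30.
So RHS = -∫_0^1 v(x) φ(x) dx = -7/30.
LHS − RHS = 1/4 ≠ 0, so the identity fails.
(For a valid weak derivative the identity must hold for EVERY test function, in particular this one. The failure shows v is NOT the weak derivative of u.)
Correct weak derivative would be u'(x) = 1 - 2*x.


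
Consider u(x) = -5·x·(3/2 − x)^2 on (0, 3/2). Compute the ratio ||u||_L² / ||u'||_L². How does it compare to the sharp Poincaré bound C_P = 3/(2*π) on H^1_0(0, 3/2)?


||u||_L² / ||u'||_L² = 3*sqrt(14)/28 < C_P = 3/(2*π).

u(x) = -5·x·(3/2 − x)^2, so u'(x) = -15*x^2 + 30*x - 45/4.
u(x) = -5·x·(3/2 − x)^2 vanishes at x = 0 and x = 3/2, so u ∈ H^1_0(0, 3/2). Differentiate via the product rule and integrate the resulting polynomials term by term.
  ∫_0^3/2 u² dx = ∫_0^3/2 (25*x^6 - 150*x^5 + 675*x^4/2 - 675*x^3/2 + 2025*x^2/16) dx. Term by term:
    ∫_0^3/2 25*x^6 dx = 54675/896;  ∫_0^3/2 -150*x^5 dx = -18225/64;  ∫_0^3/2 675*x^4/2 dx = 32805/64;
    ∫_0^3/2 -675*x^3/2 dx = -54675/128;  ∫_0^3/2 2025*x^2/16 dx = 18225/128.
  Sum: 54675/896 − 18225/64 + 32805/64 − 54675/128 + 18225/128 = 3645/896.
  ∫_0^3/2 (u')² dx = ∫_0^3/2 (225*x^4 - 900*x^3 + 2475*x^2/2 - 675*x + 2025/16) dx. Term by term:
    ∫_0^3/2 225*x^4 dx = 10935/32;  ∫_0^3/2 -900*x^3 dx = -18225/16;  ∫_0^3/2 2475*x^2/2 dx = 22275/16;
    ∫_0^3/2 -675*x dx = -6075/8;  ∫_0^3/2 2025/16 dx = 6075/32.
  Sum: 10935/32 − 18225/16 + 22275/16 − 6075/8 + 6075/32 = 405/16.
∫_0^3/2 u² dx = 3645/896, so ||u||_L² = 27*sqrt(70)/112.
∫_0^3/2 (u')² dx = 405/16, so ||u'||_L² = 9*sqrt(5)/4.
Ratio ||u||_L² / ||u'||_L² = 3*sqrt(14)/28.
Sharp Poincaré constant on H^1_0(0, 3/2) is C_P = L/π = 3/(2*π), achieved by sin(2*π/3·x).
A polynomial bump cannot attain the sharp Poincaré constant (only the first sine eigenfunction does), so the ratio is strictly less than C_P, consistent with ||u||_L² ≤ C_P ||u'||_L².


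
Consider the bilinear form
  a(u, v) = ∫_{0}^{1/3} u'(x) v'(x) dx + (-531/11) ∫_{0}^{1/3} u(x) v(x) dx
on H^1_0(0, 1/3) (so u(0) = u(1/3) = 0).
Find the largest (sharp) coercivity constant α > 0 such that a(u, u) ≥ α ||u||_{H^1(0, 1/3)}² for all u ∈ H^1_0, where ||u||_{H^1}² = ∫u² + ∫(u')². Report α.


α = 9*(-59 + 11*π^2)/(11*(1 + 9*π^2))

Coercivity of a(·,·) on H^1_0(0, 1/3) means a(u, u) ≥ α ||u||_{H^1}² for every u ∈ H^1_0.
The interval has length L = 1/3, and Poincaré/coercivity depend only on L. Here a(u, u) = ∫(u')² + (-531/11)·∫u².
Here c = -531/11 < 0 with |c| < (π/L)² = 9*π^2, so coercivity still holds. The condition a(u,u) ≥ α||u||_{H^1}² reads (1−α)∫(u')² ≥ (α−c)∫u². Any admissible α is ≤ 1 (rapidly oscillating u have ∫u²/∫(u')² → 0), and α = 1 would force 0 ≥ (1−c)∫u², impossible since c < 1; so 1−α > 0. By the sharp Poincaré inequality on H^1_0 of an interval of length L, ∫(u')² ≥ (π/L)²∫u² with equality for the first sine mode sin(π(x−x₀)/L) (x₀ the left endpoint), so the inequality holds for all u iff (1−α)(π/L)² ≥ α − c, i.e. α ≤ ((π/L)² + c)/((π/L)² + 1) = (1 + c(L/π)²)/(1 + (L/π)²). (Direct route, valid since c ≤ 0: Poincaré gives c∫u² ≥ c(L/π)²∫(u')², so a(u,u) ≥ (1 + c(L/π)²)∫(u')², while ||u||_{H^1}² ≤ (1 + (L/π)²)∫(u')²; dividing yields the same α.) With (π/L)² = 9*π^2 and c = -531/11, the largest admissible constant is α = ((π/L)² + c)/((π/L)² + 1).
Simplifying, α = 9*(-59 + 11*π^2)/(11*(1 + 9*π^2)).


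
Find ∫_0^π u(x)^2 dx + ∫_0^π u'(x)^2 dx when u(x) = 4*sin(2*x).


||u||_{H^1(0,π)}^2 = 40*π

u'(x) = 8*cos(2*x).
Expand u² and (u')² and integrate term by term on (0, π), using: for integers n ≥ 1, ∫_0^π sin²(nx) dx = ∫_0^π cos²(nx) dx = π/2; for n ≠ n', ∫_0^π sin(nx)sin(n'x) dx = ∫_0^π cos(nx)cos(n'x) dx = 0; and by product-to-sum, ∫_0^π sin(nx)cos(n'x) dx = ½∫_0^π [sin((n+n')x) + sin((n−n')x)] dx, which is 0 when n+n' is even and 2n/(n²−n'²) when n+n' is odd (it need not vanish on (0, π)).
  u² squared terms: (4)²·∫sin(2x)² dx = 16·π/2 = 8*π.
  So ∫_0^π u² dx = 8*π.
  (u')² squared terms: (8)²·∫cos(2x)² dx = 64·π/2 = 32*π.
  So ∫_0^π (u')² dx = 32*π.
||u||_{H^1}^2 = (8*π) + (32*π) = 40*π.


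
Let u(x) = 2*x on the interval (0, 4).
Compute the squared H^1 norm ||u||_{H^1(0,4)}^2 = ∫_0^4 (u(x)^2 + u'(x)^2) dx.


||u||_{H^1}^2 = 304/3

The H^1 norm (squared) on an interval (0, L) is
  ||u||_{H^1}^2 = ∫_0^L u(x)^2 dx + ∫_0^L u'(x)^2 dx.
Compute u'(x) = 2.
Then u(x)^2 = 4*x**2 and u'(x)^2 = 4.
Integrate each monomial from 0 to 4 using ∫_0^4 c·x^n dx = c·4^(n+1)/(n+1):
  ∫_0^4 u(x)^2 dx = ∫_0^4 (4*x^2) dx. Term by term:
    ∫_0^4 4*x^2 dx = 256/3.
  ∫_0^4 u'(x)^2 dx = ∫_0^4 (4) dx. Term by term:
    ∫_0^4 4 dx = 16.
Adding: ||u||_{H^1}^2 = 256/3 + 16 = 304/3.


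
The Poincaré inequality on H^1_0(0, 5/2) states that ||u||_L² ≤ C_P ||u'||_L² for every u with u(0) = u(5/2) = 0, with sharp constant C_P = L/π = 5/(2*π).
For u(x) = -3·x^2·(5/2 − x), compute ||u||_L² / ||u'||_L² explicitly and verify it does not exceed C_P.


||u||_L² / ||u'||_L² = 5*sqrt(14)/28 < C_P = 5/(2*π).

u(x) = -3·x^2·(5/2 − x), so u'(x) = 3*x*(3*x - 5).
u(x) = -3·x^2·(5/2 − x) vanishes at x = 0 and x = 5/2, so u ∈ H^1_0(0, 5/2). Differentiate via the product rule and integrate the resulting polynomials term by term.
  ∫_0^5/2 u² dx = ∫_0^5/2 (9*x^6 - 45*x^5 + 225*x^4/4) dx. Term by term:
    ∫_0^5/2 9*x^6 dx = 703125/896;  ∫_0^5/2 -45*x^5 dx = -234375/128;  ∫_0^5/2 225*x^4/4 dx = 140625/128.
  Sum: 703125/896 − 234375/128 + 140625/128 = 46875/896.
  ∫_0^5/2 (u')² dx = ∫_0^5/2 (81*x^4 - 270*x^3 + 225*x^2) dx. Term by term:
    ∫_0^5/2 81*x^4 dx = 50625/32;  ∫_0^5/2 -270*x^3 dx = -84375/32;  ∫_0^5/2 225*x^2 dx = 9375/8.
  Sum: 50625/32 − 84375/32 + 9375/8 = 1875/16.
∫_0^5/2 u² dx = 46875/896, so ||u||_L² = 125*sqrt(42)/112.
∫_0^5/2 (u')² dx = 1875/16, so ||u'||_L² = 25*sqrt(3)/4.
Ratio ||u||_L² / ||u'||_L² = 5*sqrt(14)/28.
Sharp Poincaré constant on H^1_0(0, 5/2) is C_P = L/π = 5/(2*π), achieved by sin(2*π/5·x).
A polynomial bump cannot attain the sharp Poincaré constant (only the first sine eigenfunction does), so the ratio is strictly less than C_P, consistent with ||u||_L² ≤ C_P ||u'||_L².


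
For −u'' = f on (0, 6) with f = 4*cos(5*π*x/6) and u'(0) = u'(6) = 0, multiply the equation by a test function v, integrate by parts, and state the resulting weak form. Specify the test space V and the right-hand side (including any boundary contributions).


V = H^1(0, 6) (no boundary constraint on v; u is determined up to an additive constant); weak form: ∫_0^6 u'v' dx = ∫_0^6 (4*cos(5*π*x/6)) v dx for all v ∈ V.

Multiply both sides by a test function v and integrate from 0 to 6:
  ∫_0^6 −u''(x) v(x) dx = ∫_0^6 f(x) v(x) dx.
Integrate the LHS by parts once:
  ∫_0^6 −u'' v dx = −[u'(x) v(x)]_0^6 + ∫_0^6 u'(x) v'(x) dx.
Thus ∫_0^6 u'(x) v'(x) dx = ∫_0^6 f(x) v(x) dx + [u'(x) v(x)]_0^6.
Choose V so that boundary terms are either known or forced to vanish.
u has homogeneous Neumann: u'(0) = u'(6) = 0. So [u' v]_0^6 = 0·v(6) − 0·v(0) = 0 for any v; take V = H^1(0, 6).
Weak formulation: find u (satisfying any essential BC) such that ∫_0^6 u'(x) v'(x) dx = ∫_0^6 f v dx for all v ∈ V (homogeneous Neumann, so boundary terms vanish).
Substituting f(x) = 4*cos(5*π*x/6), the right-hand side is ∫_0^6 (4*cos(5*π*x/6)) v dx.
Compatibility check (pure Neumann): taking v ≡ 1 ∈ V gives 0 = ∫_0^6 f dx + (0) − (0), i.e. ∫_0^6 f dx must equal u'(0) − u'(6) = 0. Indeed ∫_0^6 (4*cos(5*π*x/6)) dx = 0, so the data are compatible. The solution is then unique only up to an additive constant (fix it e.g. by requiring ∫_0^6 u dx = 0).


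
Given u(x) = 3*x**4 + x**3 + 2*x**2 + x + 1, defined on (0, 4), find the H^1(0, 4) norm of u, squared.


||u||_{H^1}^2 = 80096728/105

The H^1 norm (squared) on an interval (0, L) is
  ||u||_{H^1}^2 = ∫_0^L u(x)^2 dx + ∫_0^L u'(x)^2 dx.
Compute u'(x) = 12*x**3 + 3*x**2 + 4*x + 1.
Then u(x)^2 = 9*x**8 + 6*x**7 + 13*x**6 + 10*x**5 + 12*x**4 + 6*x**3 + 5*x**2 + 2*x + 1 and u'(x)^2 = 144*x**6 + 72*x**5 + 105*x**4 + 48*x**3 + 22*x**2 + 8*x + 1.
Integrate each monomial from 0 to 4 using ∫_0^4 c·x^n dx = c·4^(n+1)/(n+1):
  ∫_0^4 u(x)^2 dx = ∫_0^4 (9*x^8 + 6*x^7 + 13*x^6 + 10*x^5 + 12*x^4 + 6*x^3 + 5*x^2 + 2*x + 1) dx. Term by term:
    ∫_0^4 9*x^8 dx = 262144;  ∫_0^4 6*x^7 dx = 49152;  ∫_0^4 13*x^6 dx = 212992/7;
    ∫_0^4 10*x^5 dx = 20480/3;  ∫_0^4 12*x^4 dx = 12288/5;  ∫_0^4 6*x^3 dx = 384;
    ∫_0^4 5*x^2 dx = 320/3;  ∫_0^4 2*x dx = 16;  ∫_0^4 1 dx = 4.
  Sum: 262144 + 49152 + 212992/7 + 20480/3 + 12288/5 + 384 + 320/3 + 16 + 4 = 36909428/105.
  ∫_0^4 u'(x)^2 dx = ∫_0^4 (144*x^6 + 72*x^5 + 105*x^4 + 48*x^3 + 22*x^2 + 8*x + 1) dx. Term by term:
    ∫_0^4 144*x^6 dx = 2359296/7;  ∫_0^4 72*x^5 dx = 49152;  ∫_0^4 105*x^4 dx = 21504;
    ∫_0^4 48*x^3 dx = 3072;  ∫_0^4 22*x^2 dx = 1408/3;  ∫_0^4 8*x dx = 64;
    ∫_0^4 1 dx = 4.
  Sum: 2359296/7 + 49152 + 21504 + 3072 + 1408/3 + 64 + 4 = 8637460/21.
Adding: ||u||_{H^1}^2 = 36909428/105 + 8637460/21 = 80096728/105.


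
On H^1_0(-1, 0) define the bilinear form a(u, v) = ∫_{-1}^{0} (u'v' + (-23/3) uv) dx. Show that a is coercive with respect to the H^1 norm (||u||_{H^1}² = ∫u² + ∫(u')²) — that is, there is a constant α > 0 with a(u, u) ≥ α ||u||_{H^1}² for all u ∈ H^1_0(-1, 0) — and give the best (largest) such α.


α = (-23/3 + π^2)/(1 + π^2)

Coercivity of a(·,·) on H^1_0(-1, 0) means a(u, u) ≥ α ||u||_{H^1}² for every u ∈ H^1_0.
The interval has length L = 1, and Poincaré/coercivity depend only on L. Here a(u, u) = ∫(u')² + (-23/3)·∫u².
Here c = -23/3 < 0 with |c| < (π/L)² = π^2, so coercivity still holds. The condition a(u,u) ≥ α||u||_{H^1}² reads (1−α)∫(u')² ≥ (α−c)∫u². Any admissible α is ≤ 1 (rapidly oscillating u have ∫u²/∫(u')² → 0), and α = 1 would force 0 ≥ (1−c)∫u², impossible since c < 1; so 1−α > 0. By the sharp Poincaré inequality on H^1_0 of an interval of length L, ∫(u')² ≥ (π/L)²∫u² with equality for the first sine mode sin(π(x−x₀)/L) (x₀ the left endpoint), so the inequality holds for all u iff (1−α)(π/L)² ≥ α − c, i.e. α ≤ ((π/L)² + c)/((π/L)² + 1) = (1 + c(L/π)²)/(1 + (L/π)²). (Direct route, valid since c ≤ 0: Poincaré gives c∫u² ≥ c(L/π)²∫(u')², so a(u,u) ≥ (1 + c(L/π)²)∫(u')², while ||u||_{H^1}² ≤ (1 + (L/π)²)∫(u')²; dividing yields the same α.) With (π/L)² = π^2 and c = -23/3, the largest admissible constant is α = ((π/L)² + c)/((π/L)² + 1).
Simplifying, α = (-23/3 + π^2)/(1 + π^2).


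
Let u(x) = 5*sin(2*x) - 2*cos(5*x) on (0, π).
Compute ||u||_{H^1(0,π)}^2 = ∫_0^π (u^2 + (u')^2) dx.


||u||_{H^1(0,π)}^2 = 2080/21 + 229*π/2

u'(x) = 10*sin(5*x) + 10*cos(2*x).
Expand u² and (u')² and integrate term by term on (0, π), using: for integers n ≥ 1, ∫_0^π sin²(nx) dx = ∫_0^π cos²(nx) dx = π/2; for n ≠ n', ∫_0^π sin(nx)sin(n'x) dx = ∫_0^π cos(nx)cos(n'x) dx = 0; and by product-to-sum, ∫_0^π sin(nx)cos(n'x) dx = ½∫_0^π [sin((n+n')x) + sin((n−n')x)] dx, which is 0 when n+n' is even and 2n/(n²−n'²) when n+n' is odd (it need not vanish on (0, π)).
  u² squared terms: (-2)²·∫cos(5x)² dx = 4·π/2 = 2*π;  (5)²·∫sin(2x)² dx = 25·π/2 = 25*π/2.
  u² cross terms: 2·(-2)·(5)·∫cos(5x)·sin(2x) dx = -20·(-4/21) = 80/21.
  So ∫_0^π u² dx = 2*π + 25*π/2 + 80/21 = 80/21 + 29*π/2.
  (u')² squared terms: (10)²·∫cos(2x)² dx = 100·π/2 = 50*π;  (10)²·∫sin(5x)² dx = 100·π/2 = 50*π.
  (u')² cross terms: 2·(10)·(10)·∫cos(2x)·sin(5x) dx = 200·(10/21) = 2000/21.
  So ∫_0^π (u')² dx = 50*π + 50*π + 2000/21 = 2000/21 + 100*π.
||u||_{H^1}^2 = (80/21 + 29*π/2) + (2000/21 + 100*π) = 2080/21 + 229*π/2.


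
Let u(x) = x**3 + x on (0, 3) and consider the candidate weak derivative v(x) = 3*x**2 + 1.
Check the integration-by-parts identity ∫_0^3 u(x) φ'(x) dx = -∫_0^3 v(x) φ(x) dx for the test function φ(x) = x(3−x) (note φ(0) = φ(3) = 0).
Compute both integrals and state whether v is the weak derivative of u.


LHS = -819/20, RHS = -819/20. Yes, v = u' weakly.

u(x) = x**3 + x, classical derivative u'(x) = 3*x**2 + 1.
φ(x) = x(3−x), so φ'(x) = 3 - 2*x.
Note φ(0) = φ(3) = 0, so the boundary term u·φ vanishes.
LHS = ∫_0^3 u(x) φ'(x) dx = ∫_0^3 (-2*x^4 + 3*x^3 - 2*x^2 + 3*x) dx. Term by term:
  ∫_0^3 -2*x^4 dx = -486/5;  ∫_0^3 3*x^3 dx = 243/4;  ∫_0^3 -2*x^2 dx = -18;
  ∫_0^3 3*x dx = 27/2.
Sum: -486/5 + 243/4 − 18 + 27/2 = -819/20.
So LHS = -819/20.
∫_0^3 v(x) φ(x) dx = ∫_0^3 (-3*x^4 + 9*x^3 - x^2 + 3*x) dx. Term by term:
  ∫_0^3 -3*x^4 dx = -729/5;  ∫_0^3 9*x^3 dx = 729/4;  ∫_0^3 -x^2 dx = -9;
  ∫_0^3 3*x dx = 27/2.
Sum: -729/5 + 729/4 − 9 + 27/2 = 819/20.
So RHS = -∫_0^3 v(x) φ(x) dx = -819/20.
LHS = RHS, so the identity holds for this test φ.
Moreover u is smooth here and v(x) = u'(x) = 3*x**2 + 1 pointwise, so the identity holds for every test function. Hence v is the weak derivative of u.


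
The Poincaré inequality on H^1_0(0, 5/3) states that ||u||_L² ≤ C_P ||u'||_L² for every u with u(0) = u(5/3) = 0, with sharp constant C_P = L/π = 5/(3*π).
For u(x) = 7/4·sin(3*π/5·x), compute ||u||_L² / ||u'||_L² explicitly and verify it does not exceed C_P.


||u||_L² / ||u'||_L² = 5/(3*π) = C_P.

u(x) = 7/4·sin(3*π/5·x), so u'(x) = 21*π*cos(3*π*x/5)/20.
Writing u(x) = A·sin(kπx/L) with A = 7/4 and k = 1, use ∫_0^L sin²(kπx/L) dx = L/2 and ∫_0^L cos²(kπx/L) dx = L/2.
u² = 49/16·sin²(3*π/5·x) and (u')² = 441*π^2/400·cos²(3*π/5·x), and each of sin², cos² integrates to L/2 = 5/6 over (0, 5/3).
∫_0^5/3 u² dx = 245/96, so ||u||_L² = 7*sqrt(30)/24.
∫_0^5/3 (u')² dx = 147*π^2/160, so ||u'||_L² = 7*sqrt(30)*π/40.
Ratio ||u||_L² / ||u'||_L² = 5/(3*π).
Sharp Poincaré constant on H^1_0(0, 5/3) is C_P = L/π = 5/(3*π), achieved by sin(3*π/5·x).
This is the k = 1 eigenfunction (up to amplitude), so the ratio equals the sharp Poincaré constant exactly.


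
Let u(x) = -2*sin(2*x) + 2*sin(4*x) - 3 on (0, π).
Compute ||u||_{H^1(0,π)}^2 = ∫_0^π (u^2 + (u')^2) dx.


||u||_{H^1(0,π)}^2 = 53*π

u'(x) = -4*cos(2*x) + 8*cos(4*x).
Expand u² and (u')² and integrate term by term on (0, π), using: for integers n ≥ 1, ∫_0^π sin²(nx) dx = ∫_0^π cos²(nx) dx = π/2; for n ≠ n', ∫_0^π sin(nx)sin(n'x) dx = ∫_0^π cos(nx)cos(n'x) dx = 0; and by product-to-sum, ∫_0^π sin(nx)cos(n'x) dx = ½∫_0^π [sin((n+n')x) + sin((n−n')x)] dx, which is 0 when n+n' is even and 2n/(n²−n'²) when n+n' is odd (it need not vanish on (0, π)). For the constant mode: ∫_0^π 1 dx = π, ∫_0^π cos(nx) dx = 0, ∫_0^π sin(nx) dx = (1−(−1)^n)/n.
  u² squared terms: (-3)²·∫1 dx = 9·π = 9*π;  (-2)²·∫sin(2x)² dx = 4·π/2 = 2*π;  (2)²·∫sin(4x)² dx = 4·π/2 = 2*π.
  u² cross terms: 2·(-3)·(-2)·∫1·sin(2x) dx = 12·(0) = 0;  2·(-3)·(2)·∫1·sin(4x) dx = -12·(0) = 0;  2·(-2)·(2)·∫sin(2x)·sin(4x) dx = -8·(0) = 0.
  So ∫_0^π u² dx = 9*π + 2*π + 2*π + 0 + 0 + 0 = 13*π.
  (u')² squared terms: (-4)²·∫cos(2x)² dx = 16·π/2 = 8*π;  (8)²·∫cos(4x)² dx = 64·π/2 = 32*π.
  (u')² cross terms: 2·(-4)·(8)·∫cos(2x)·cos(4x) dx = -64·(0) = 0.
  So ∫_0^π (u')² dx = 8*π + 32*π + 0 = 40*π.
||u||_{H^1}^2 = (13*π) + (40*π) = 53*π.


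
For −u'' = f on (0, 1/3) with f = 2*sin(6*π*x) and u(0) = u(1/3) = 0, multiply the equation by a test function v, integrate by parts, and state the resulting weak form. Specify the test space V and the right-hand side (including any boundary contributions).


V = H^1_0(0, 1/3) (so v(0) = v(1/3) = 0); weak form: ∫_0^1/3 u'v' dx = ∫_0^1/3 (2*sin(6*π*x)) v dx for all v ∈ V.

Multiply both sides by a test function v and integrate from 0 to 1/3:
  ∫_0^1/3 −u''(x) v(x) dx = ∫_0^1/3 f(x) v(x) dx.
Integrate the LHS by parts once:
  ∫_0^1/3 −u'' v dx = −[u'(x) v(x)]_0^1/3 + ∫_0^1/3 u'(x) v'(x) dx.
Thus ∫_0^1/3 u'(x) v'(x) dx = ∫_0^1/3 f(x) v(x) dx + [u'(x) v(x)]_0^1/3.
Choose V so that boundary terms are either known or forced to vanish.
u is Dirichlet: u(0) = u(1/3) = 0. Let V = H^1_0(0, 1/3); then v(0) = v(1/3) = 0, and [u' v]_0^1/3 = 0.
Weak formulation: find u (satisfying any essential BC) such that ∫_0^1/3 u'(x) v'(x) dx = ∫_0^1/3 f v dx for all v ∈ V.
Substituting f(x) = 2*sin(6*π*x), the right-hand side is ∫_0^1/3 (2*sin(6*π*x)) v dx.


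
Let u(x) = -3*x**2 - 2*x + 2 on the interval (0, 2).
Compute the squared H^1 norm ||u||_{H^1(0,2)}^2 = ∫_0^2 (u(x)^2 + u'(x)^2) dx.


||u||_{H^1}^2 = 3424/15

The H^1 norm (squared) on an interval (0, L) is
  ||u||_{H^1}^2 = ∫_0^L u(x)^2 dx + ∫_0^L u'(x)^2 dx.
Compute u'(x) = -6*x - 2.
Then u(x)^2 = 9*x**4 + 12*x**3 - 8*x**2 - 8*x + 4 and u'(x)^2 = 36*x**2 + 24*x + 4.
Integrate each monomial from 0 to 2 using ∫_0^2 c·x^n dx = c·2^(n+1)/(n+1):
  ∫_0^2 u(x)^2 dx = ∫_0^2 (9*x^4 + 12*x^3 - 8*x^2 - 8*x + 4) dx. Term by term:
    ∫_0^2 9*x^4 dx = 288/5;  ∫_0^2 12*x^3 dx = 48;  ∫_0^2 -8*x^2 dx = -64/3;
    ∫_0^2 -8*x dx = -16;  ∫_0^2 4 dx = 8.
  Sum: 288/5 + 48 − 64/3 − 16 + 8 = 1144/15.
  ∫_0^2 u'(x)^2 dx = ∫_0^2 (36*x^2 + 24*x + 4) dx. Term by term:
    ∫_0^2 36*x^2 dx = 96;  ∫_0^2 24*x dx = 48;  ∫_0^2 4 dx = 8.
  Sum: 96 + 48 + 8 = 152.
Adding: ||u||_{H^1}^2 = 1144/15 + 152 = 3424/15.


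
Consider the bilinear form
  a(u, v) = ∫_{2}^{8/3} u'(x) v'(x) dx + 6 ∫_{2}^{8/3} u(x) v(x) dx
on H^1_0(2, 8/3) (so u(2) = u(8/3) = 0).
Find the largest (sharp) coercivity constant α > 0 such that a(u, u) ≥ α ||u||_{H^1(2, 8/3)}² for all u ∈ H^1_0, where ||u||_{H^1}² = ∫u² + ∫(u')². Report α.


α = 1

Coercivity of a(·,·) on H^1_0(2, 8/3) means a(u, u) ≥ α ||u||_{H^1}² for every u ∈ H^1_0.
The interval has length L = 2/3, and Poincaré/coercivity depend only on L. Here a(u, u) = ∫(u')² + (6)·∫u².
Here c = 6 ≥ 1, so a(u,u) = ∫(u')² + c∫u² ≥ ∫(u')² + ∫u² = ||u||_{H^1}², i.e. α = 1 works. No larger α is possible: a(u,u) ≥ α||u||_{H^1}² means (1−α)∫(u')² ≥ (α−c)∫u², and for the modes u_n = sin(nπ(x−x₀)/L) (x₀ the left endpoint) one has ∫u_n²/∫(u_n')² = (L/(nπ))² → 0, so a(u_n,u_n)/||u_n||_{H^1}² → 1. Hence the optimal constant is α = 1.
Therefore α = 1.


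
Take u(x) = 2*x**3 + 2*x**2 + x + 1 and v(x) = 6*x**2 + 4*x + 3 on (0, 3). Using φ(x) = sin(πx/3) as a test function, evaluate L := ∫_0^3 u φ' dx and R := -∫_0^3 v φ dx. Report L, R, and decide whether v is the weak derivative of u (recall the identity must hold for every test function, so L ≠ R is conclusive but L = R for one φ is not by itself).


LHS = -204/π + 648/π^3, RHS = -216/π + 648/π^3. No, v is not the weak derivative of u.

u(x) = 2*x**3 + 2*x**2 + x + 1, classical derivative u'(x) = 6*x**2 + 4*x + 1.
φ(x) = sin(πx/3), so φ'(x) = π*cos(π*x/3)/3.
Note φ(0) = φ(3) = 0, so the boundary term u·φ vanishes.
LHS = ∫_0^3 u(x) φ'(x) dx = ∫_0^3 (2*π*x^3*cos(π*x/3)/3 + 2*π*x^2*cos(π*x/3)/3 + π*x*cos(π*x/3)/3 + π*cos(π*x/3)/3) dx. Term by term:
  ∫_0^3 π*cos(π*x/3)/3 dx = 0;  ∫_0^3 π*x*cos(π*x/3)/3 dx = -6/π;  ∫_0^3 2*π*x^2*cos(π*x/3)/3 dx = -36/π;
  ∫_0^3 2*π*x^3*cos(π*x/3)/3 dx = -162/π + 648/π^3.
Sum: 0 − 6/π − 36/π + -162/π + 648/π^3 = -204/π + 648/π^3.
So LHS = -204/π + 648/π^3.
∫_0^3 v(x) φ(x) dx = ∫_0^3 (6*x^2*sin(π*x/3) + 4*x*sin(π*x/3) + 3*sin(π*x/3)) dx. Term by term:
  ∫_0^3 3*sin(π*x/3) dx = 18/π;  ∫_0^3 4*x*sin(π*x/3) dx = 36/π;  ∫_0^3 6*x^2*sin(π*x/3) dx = -648/π^3 + 162/π.
Sum: 18/π + 36/π + -648/π^3 + 162/π = -648/π^3 + 216/π.
So RHS = -∫_0^3 v(x) φ(x) dx = -216/π + 648/π^3.
LHS − RHS = 12/π ≠ 0, so the identity fails.
(For a valid weak derivative the identity must hold for EVERY test function, in particular this one. The failure shows v is NOT the weak derivative of u.)
Correct weak derivative would be u'(x) = 6*x**2 + 4*x + 1.


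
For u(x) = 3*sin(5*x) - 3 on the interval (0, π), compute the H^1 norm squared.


||u||_{H^1(0,π)}^2 = -36/5 + 126*π

u'(x) = 15*cos(5*x).
Expand u² and (u')² and integrate term by term on (0, π), using: for integers n ≥ 1, ∫_0^π sin²(nx) dx = ∫_0^π cos²(nx) dx = π/2; for n ≠ n', ∫_0^π sin(nx)sin(n'x) dx = ∫_0^π cos(nx)cos(n'x) dx = 0; and by product-to-sum, ∫_0^π sin(nx)cos(n'x) dx = ½∫_0^π [sin((n+n')x) + sin((n−n')x)] dx, which is 0 when n+n' is even and 2n/(n²−n'²) when n+n' is odd (it need not vanish on (0, π)). For the constant mode: ∫_0^π 1 dx = π, ∫_0^π cos(nx) dx = 0, ∫_0^π sin(nx) dx = (1−(−1)^n)/n.
  u² squared terms: (-3)²·∫1 dx = 9·π = 9*π;  (3)²·∫sin(5x)² dx = 9·π/2 = 9*π/2.
  u² cross terms: 2·(-3)·(3)·∫1·sin(5x) dx = -18·(2/5) = -36/5.
  So ∫_0^π u² dx = 9*π + 9*π/2 − 36/5 = -36/5 + 27*π/2.
  (u')² squared terms: (15)²·∫cos(5x)² dx = 225·π/2 = 225*π/2.
  So ∫_0^π (u')² dx = 225*π/2.
||u||_{H^1}^2 = (-36/5 + 27*π/2) + (225*π/2) = -36/5 + 126*π.
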